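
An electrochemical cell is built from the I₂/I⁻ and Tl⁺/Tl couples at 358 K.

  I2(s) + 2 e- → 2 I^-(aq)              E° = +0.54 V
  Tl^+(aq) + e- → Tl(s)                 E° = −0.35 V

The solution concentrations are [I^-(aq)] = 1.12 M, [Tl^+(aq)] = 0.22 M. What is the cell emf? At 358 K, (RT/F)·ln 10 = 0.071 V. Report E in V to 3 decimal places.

+0.933 V

Since E°(I₂/I⁻) > E°(Tl⁺/Tl), I₂/I⁻ serves as the cathode.
The standard potential is +0.54 − (−0.35) = +0.89 V and the balanced reaction transfers n = 2 electrons.
The balanced reaction is I2(s) + 2 Tl(s) → 2 I^-(aq) + 2 Tl^+(aq), so Q = [I^-(aq)]^2·[Tl^+(aq)]^2 = 0.0607 and log Q = −1.217.
By the Nernst equation, E = +0.89 − (0.071/2)·(−1.217) = +0.933 V.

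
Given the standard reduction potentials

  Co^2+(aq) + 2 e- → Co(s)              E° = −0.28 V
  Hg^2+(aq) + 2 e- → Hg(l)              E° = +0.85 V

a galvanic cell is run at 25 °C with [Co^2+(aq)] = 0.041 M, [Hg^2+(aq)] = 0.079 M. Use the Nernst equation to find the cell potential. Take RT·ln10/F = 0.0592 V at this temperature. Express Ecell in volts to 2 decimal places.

+1.14 V

The Hg²⁺/Hg couple has the more positive E°, so it is the cathode; Co²⁺/Co is the anode.
E°cell = +0.85 − (−0.28) = +1.13 V, with n = 2 electrons transferred.
The balanced reaction is Hg^2+(aq) + Co(s) → Hg(l) + Co^2+(aq), so Q = [Co^2+(aq)] / [Hg^2+(aq)] = 0.519 and log Q = −0.285.
E = E° − (0.0592/n)·log Q = +1.13 − (0.0592/2)(−0.285) = +1.14 V.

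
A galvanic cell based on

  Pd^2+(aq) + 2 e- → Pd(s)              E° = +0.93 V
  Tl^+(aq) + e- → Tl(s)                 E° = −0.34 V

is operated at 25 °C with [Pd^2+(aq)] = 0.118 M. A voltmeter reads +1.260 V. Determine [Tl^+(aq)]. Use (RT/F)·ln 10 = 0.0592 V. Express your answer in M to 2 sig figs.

0.51 M

The Pd²⁺/Pd couple has the larger reduction potential, so it is the cathode: E°cell = +0.93 − (−0.34) = +1.27 V and n = 2.
From the Nernst equation, log Q = n(E° − E)/0.0592 = 2·(+1.27 − (+1.260))/0.0592 = 0.338.
Balancing electrons gives Pd^2+(aq) + 2 Tl(s) → Pd(s) + 2 Tl^+(aq); thus Q = [Tl^+(aq)]^2 / [Pd^2+(aq)].
Solving for the unknown gives log [Tl^+(aq)] = −0.295, so [Tl^+(aq)] ≈ 0.51 M.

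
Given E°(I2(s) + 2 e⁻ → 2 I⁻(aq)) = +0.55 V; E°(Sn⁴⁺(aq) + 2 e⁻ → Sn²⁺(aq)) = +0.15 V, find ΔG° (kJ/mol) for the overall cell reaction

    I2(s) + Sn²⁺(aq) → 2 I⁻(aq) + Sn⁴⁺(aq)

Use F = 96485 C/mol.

In the reaction as written I2(s) is reduced, so the I₂/I⁻ couple is the cathode and Sn⁴⁺/Sn²⁺ is the anode.
E°cell = +0.55 − (+0.15) = +0.40 V; balancing electrons gives n = 2.
ΔG° = −nFE°cell = −(2)(96485)(+0.40) J/mol = −77.2 kJ/mol.

−77.2 kJ/mol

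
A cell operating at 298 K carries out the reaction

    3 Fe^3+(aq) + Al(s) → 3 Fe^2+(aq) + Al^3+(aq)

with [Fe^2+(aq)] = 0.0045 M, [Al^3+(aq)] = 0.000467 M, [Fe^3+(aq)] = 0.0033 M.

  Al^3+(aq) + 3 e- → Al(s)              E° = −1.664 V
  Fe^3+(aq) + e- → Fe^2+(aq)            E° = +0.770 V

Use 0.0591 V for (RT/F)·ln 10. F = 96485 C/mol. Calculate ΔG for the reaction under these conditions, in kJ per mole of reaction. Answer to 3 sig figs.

−721 kJ/mol

E°cell = +0.770 − (−1.664) = +2.434 V; the balanced reaction transfers n = 3 electrons.
The reaction quotient is ([Fe^2+(aq)]^3·[Al^3+(aq)]) / [Fe^3+(aq)]^3 = 0.00118; by Nernst, E = +2.434 − (0.0591/3)(−2.927) = +2.4917 V.
ΔG = −nFE = −(3)(96485)(+2.4917) J/mol = −721 kJ/mol.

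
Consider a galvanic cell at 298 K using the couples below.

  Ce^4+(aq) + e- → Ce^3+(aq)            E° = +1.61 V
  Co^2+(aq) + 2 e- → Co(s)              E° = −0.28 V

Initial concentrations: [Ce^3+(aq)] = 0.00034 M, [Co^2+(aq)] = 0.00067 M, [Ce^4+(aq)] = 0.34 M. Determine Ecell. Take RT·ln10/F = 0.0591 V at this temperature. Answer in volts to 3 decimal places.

Ce⁴⁺/Ce³⁺ is reduced (cathode, E° = +1.61 V) and Co²⁺/Co is oxidized (anode).
The standard potential is +1.61 − (−0.28) = +1.89 V and the balanced reaction transfers n = 2 electrons.
For the overall reaction 2 Ce^4+(aq) + Co(s) → 2 Ce^3+(aq) + Co^2+(aq), Q = ([Ce^3+(aq)]^2·[Co^2+(aq)]) / [Ce^4+(aq)]^2 = 6.7×10^−10, giving log Q = −9.174.
Applying E = E° − (RT ln10/nF)·log Q gives +1.89 − (0.0591/2)(−9.174) = +2.161 V.

+2.161 V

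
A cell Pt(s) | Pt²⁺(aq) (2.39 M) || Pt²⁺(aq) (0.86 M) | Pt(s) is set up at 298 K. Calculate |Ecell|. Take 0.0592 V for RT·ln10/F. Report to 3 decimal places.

For a concentration cell E°cell = 0, since both electrodes use the same couple.
The compartment with the higher Pt²⁺(aq) concentration (2.39 M) acts as the cathode; ions are reduced there and produced at the dilute (0.86 M) anode.
With n = 2, Ecell = −(0.0592/2)·log([dilute]/[conc]) = −(0.0592/2)·log(0.86/2.39) = +0.013 V.

0.013 V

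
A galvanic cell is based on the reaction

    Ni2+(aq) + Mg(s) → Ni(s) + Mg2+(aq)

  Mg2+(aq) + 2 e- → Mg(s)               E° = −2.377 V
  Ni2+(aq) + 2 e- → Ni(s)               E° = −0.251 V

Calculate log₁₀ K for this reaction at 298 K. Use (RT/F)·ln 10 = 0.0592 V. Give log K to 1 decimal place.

log K = 71.8

The Ni²⁺/Ni couple is reduced (cathode); E°cell = −0.251 − (−2.377) = +2.126 V with n = 2.
At equilibrium E = 0, so log K = nE°cell / 0.0592 = (2)(+2.126) / 0.0592 = 71.8.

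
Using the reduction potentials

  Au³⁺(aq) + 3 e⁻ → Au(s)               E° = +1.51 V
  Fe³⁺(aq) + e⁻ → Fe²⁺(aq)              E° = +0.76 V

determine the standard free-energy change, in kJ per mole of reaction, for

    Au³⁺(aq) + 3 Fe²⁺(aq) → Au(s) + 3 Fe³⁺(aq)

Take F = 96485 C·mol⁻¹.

−217 kJ/mol

In the reaction as written Au³⁺(aq) is reduced, so the Au³⁺/Au couple is the cathode and Fe³⁺/Fe²⁺ is the anode.
E°cell = +1.51 − (+0.76) = +0.75 V; balancing electrons gives n = 3.
ΔG° = −nFE°cell = −(3)(96485)(+0.75) J/mol = −217 kJ/mol.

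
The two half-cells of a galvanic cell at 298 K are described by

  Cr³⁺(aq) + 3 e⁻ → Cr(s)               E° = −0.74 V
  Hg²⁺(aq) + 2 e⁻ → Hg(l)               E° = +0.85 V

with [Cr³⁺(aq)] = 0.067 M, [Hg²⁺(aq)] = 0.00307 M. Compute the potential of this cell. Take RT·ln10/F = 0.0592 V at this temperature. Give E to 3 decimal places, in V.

Since E°(Hg²⁺/Hg) > E°(Cr³⁺/Cr), Hg²⁺/Hg serves as the cathode.
E°cell = E°cat − E°an = +0.85 − (−0.74) = +1.59 V; n = 6.
Balancing gives 3 Hg²⁺(aq) + 2 Cr(s) → 3 Hg(l) + 2 Cr³⁺(aq); hence Q = [Cr³⁺(aq)]^2 / [Hg²⁺(aq)]^3 = 1.55×10^5 (log Q = 5.191).
Applying E = E° − (RT ln10/nF)·log Q gives +1.59 − (0.0592/6)(5.191) = +1.539 V.

+1.539 V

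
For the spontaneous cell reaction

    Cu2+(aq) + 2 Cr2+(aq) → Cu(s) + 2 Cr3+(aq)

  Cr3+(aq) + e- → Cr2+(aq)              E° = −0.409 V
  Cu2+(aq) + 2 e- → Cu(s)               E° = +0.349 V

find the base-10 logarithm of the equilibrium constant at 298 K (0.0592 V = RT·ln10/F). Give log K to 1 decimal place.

log K = 25.6

The Cu²⁺/Cu couple is reduced (cathode); E°cell = +0.349 − (−0.409) = +0.758 V with n = 2.
At equilibrium E = 0, so log K = nE°cell / 0.0592 = (2)(+0.758) / 0.0592 = 25.6.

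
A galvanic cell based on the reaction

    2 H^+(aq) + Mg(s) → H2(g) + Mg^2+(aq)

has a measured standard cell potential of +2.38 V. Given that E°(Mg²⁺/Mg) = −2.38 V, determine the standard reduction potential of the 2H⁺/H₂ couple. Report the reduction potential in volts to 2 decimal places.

In the reaction as written the 2H⁺/H₂ couple is reduced (cathode) and Mg²⁺/Mg is oxidized (anode), so E°cell = E°(2H⁺/H₂) − E°(Mg²⁺/Mg).
E°(2H⁺/H₂) = E°cell + E°(anode) = +2.38 + (−2.38) = +0.00 V.

+0.00 V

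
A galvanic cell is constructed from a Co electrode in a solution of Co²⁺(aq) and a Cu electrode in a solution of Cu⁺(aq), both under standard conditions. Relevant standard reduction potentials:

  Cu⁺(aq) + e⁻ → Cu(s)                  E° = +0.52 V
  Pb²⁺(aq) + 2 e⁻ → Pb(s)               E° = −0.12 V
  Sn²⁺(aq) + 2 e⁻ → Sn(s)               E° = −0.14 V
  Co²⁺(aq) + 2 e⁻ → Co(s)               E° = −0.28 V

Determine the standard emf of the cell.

+0.80 V

Of the two couples in this cell, the one with the more positive reduction potential is reduced at the cathode: here that is Cu⁺/Cu (+0.52 V); Co²⁺/Co (−0.28 V) is the anode.
E°cell = E°(cathode) − E°(anode) = +0.52 − (−0.28) = +0.80 V.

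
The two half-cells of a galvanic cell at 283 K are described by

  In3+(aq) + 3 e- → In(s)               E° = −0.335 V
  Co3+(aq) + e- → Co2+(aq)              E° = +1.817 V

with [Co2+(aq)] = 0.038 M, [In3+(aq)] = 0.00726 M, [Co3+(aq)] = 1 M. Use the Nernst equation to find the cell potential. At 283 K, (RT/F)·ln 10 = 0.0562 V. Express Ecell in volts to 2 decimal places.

+2.27 V

The Co³⁺/Co²⁺ couple has the more positive E°, so it is the cathode; In³⁺/In is the anode.
E°cell = +1.817 − (−0.335) = +2.152 V, with n = 3 electrons transferred.
For the overall reaction 3 Co3+(aq) + In(s) → 3 Co2+(aq) + In3+(aq), Q = ([Co2+(aq)]^3·[In3+(aq)]) / [Co3+(aq)]^3 = 3.98×10^−7, giving log Q = −6.400.
Applying E = E° − (RT ln10/nF)·log Q gives +2.152 − (0.0562/3)(−6.400) = +2.27 V.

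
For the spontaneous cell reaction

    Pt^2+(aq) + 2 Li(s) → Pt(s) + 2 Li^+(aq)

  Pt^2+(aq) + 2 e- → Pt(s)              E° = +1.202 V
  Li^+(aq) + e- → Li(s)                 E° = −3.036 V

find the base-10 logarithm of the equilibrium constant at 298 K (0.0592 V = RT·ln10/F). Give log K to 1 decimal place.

The Pt²⁺/Pt couple is reduced (cathode); E°cell = +1.202 − (−3.036) = +4.238 V with n = 2.
At equilibrium E = 0, so log K = nE°cell / 0.0592 = (2)(+4.238) / 0.0592 = 143.2.

log K = 143.2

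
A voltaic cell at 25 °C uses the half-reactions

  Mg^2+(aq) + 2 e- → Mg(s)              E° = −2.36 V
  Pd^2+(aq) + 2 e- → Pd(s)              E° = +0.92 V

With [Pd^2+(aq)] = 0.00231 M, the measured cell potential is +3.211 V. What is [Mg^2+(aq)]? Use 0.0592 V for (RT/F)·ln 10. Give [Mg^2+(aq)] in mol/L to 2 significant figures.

0.50 M

Pd²⁺/Pd is the cathode (higher E°); E°cell = +0.92 − (−2.36) = +3.28 V with n = 2.
Since E = E° − (0.0592/n)·log Q, log Q = n(E° − E)/0.0592 = 2.331.
The balanced reaction is Pd^2+(aq) + Mg(s) → Pd(s) + Mg^2+(aq), so Q = [Mg^2+(aq)] / [Pd^2+(aq)].
Solving for the unknown gives log [Mg^2+(aq)] = −0.305, so [Mg^2+(aq)] ≈ 0.50 M.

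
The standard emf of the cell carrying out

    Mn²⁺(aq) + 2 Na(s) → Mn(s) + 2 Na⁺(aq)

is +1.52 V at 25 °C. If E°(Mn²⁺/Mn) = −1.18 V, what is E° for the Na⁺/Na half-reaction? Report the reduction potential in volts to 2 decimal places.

−2.70 V

In the reaction as written the Mn²⁺/Mn couple is reduced (cathode) and Na⁺/Na is oxidized (anode), so E°cell = E°(Mn²⁺/Mn) − E°(Na⁺/Na).
E°(Na⁺/Na) = E°(cathode) − E°cell = −1.18 − (+1.52) = −2.70 V.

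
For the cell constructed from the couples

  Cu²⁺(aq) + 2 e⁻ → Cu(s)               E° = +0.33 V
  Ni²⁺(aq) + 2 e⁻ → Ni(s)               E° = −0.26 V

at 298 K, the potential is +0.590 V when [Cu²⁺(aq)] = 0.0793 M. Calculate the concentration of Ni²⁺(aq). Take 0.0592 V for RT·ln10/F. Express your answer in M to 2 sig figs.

0.079 M

The Cu²⁺/Cu couple has the larger reduction potential, so it is the cathode: E°cell = +0.33 − (−0.26) = +0.59 V and n = 2.
Since E = E° − (0.0592/n)·log Q, log Q = n(E° − E)/0.0592 = 0.000.
The balanced reaction is Cu²⁺(aq) + Ni(s) → Cu(s) + Ni²⁺(aq), so Q = [Ni²⁺(aq)] / [Cu²⁺(aq)].
Substituting the known concentrations and solving, log [Ni²⁺(aq)] = −1.101 and [Ni²⁺(aq)] = 0.079 M.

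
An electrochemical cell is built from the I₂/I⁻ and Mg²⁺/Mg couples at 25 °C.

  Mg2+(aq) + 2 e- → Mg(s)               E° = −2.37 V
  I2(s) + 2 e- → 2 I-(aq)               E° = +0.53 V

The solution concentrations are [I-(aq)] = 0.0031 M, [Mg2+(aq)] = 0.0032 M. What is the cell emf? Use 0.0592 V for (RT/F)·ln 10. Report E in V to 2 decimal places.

The I₂/I⁻ couple has the more positive E°, so it is the cathode; Mg²⁺/Mg is the anode.
E°cell = +0.53 − (−2.37) = +2.90 V, with n = 2 electrons transferred.
The balanced reaction is I2(s) + Mg(s) → 2 I-(aq) + Mg2+(aq), so Q = [I-(aq)]^2·[Mg2+(aq)] = 3.08×10^−8 and log Q = −7.512.
By the Nernst equation, E = +2.90 − (0.0592/2)·(−7.512) = +3.12 V.

+3.12 V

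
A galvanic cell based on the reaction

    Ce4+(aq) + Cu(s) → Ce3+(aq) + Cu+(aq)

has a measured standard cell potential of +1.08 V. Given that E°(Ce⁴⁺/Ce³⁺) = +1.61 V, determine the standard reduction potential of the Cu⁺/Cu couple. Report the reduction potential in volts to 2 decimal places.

+0.53 V

In the reaction as written the Ce⁴⁺/Ce³⁺ couple is reduced (cathode) and Cu⁺/Cu is oxidized (anode), so E°cell = E°(Ce⁴⁺/Ce³⁺) − E°(Cu⁺/Cu).
E°(Cu⁺/Cu) = E°(cathode) − E°cell = +1.61 − (+1.08) = +0.53 V.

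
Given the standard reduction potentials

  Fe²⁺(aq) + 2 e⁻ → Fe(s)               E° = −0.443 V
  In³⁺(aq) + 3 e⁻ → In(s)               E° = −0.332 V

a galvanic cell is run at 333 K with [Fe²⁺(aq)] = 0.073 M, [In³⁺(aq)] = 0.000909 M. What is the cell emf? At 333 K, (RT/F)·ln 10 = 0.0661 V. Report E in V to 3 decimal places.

Since E°(In³⁺/In) > E°(Fe²⁺/Fe), In³⁺/In serves as the cathode.
The standard potential is −0.332 − (−0.443) = +0.111 V and the balanced reaction transfers n = 6 electrons.
For the overall reaction 2 In³⁺(aq) + 3 Fe(s) → 2 In(s) + 3 Fe²⁺(aq), Q = [Fe²⁺(aq)]^3 / [In³⁺(aq)]^2 = 471, giving log Q = 2.673.
By the Nernst equation, E = +0.111 − (0.0661/6)·(2.673) = +0.082 V.

+0.082 V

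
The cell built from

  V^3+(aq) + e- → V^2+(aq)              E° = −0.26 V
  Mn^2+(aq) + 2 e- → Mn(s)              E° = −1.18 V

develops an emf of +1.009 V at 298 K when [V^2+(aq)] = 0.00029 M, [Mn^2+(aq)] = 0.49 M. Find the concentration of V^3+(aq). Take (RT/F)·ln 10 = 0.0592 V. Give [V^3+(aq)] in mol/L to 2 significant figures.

The V³⁺/V²⁺ couple has the larger reduction potential, so it is the cathode: E°cell = −0.26 − (−1.18) = +0.92 V and n = 2.
Rearranging E = E° − (0.0592/n)·log Q gives log Q = 2(+0.92 − (+1.009))/0.0592 = −3.007.
The balanced reaction is 2 V^3+(aq) + Mn(s) → 2 V^2+(aq) + Mn^2+(aq), so Q = ([V^2+(aq)]^2·[Mn^2+(aq)]) / [V^3+(aq)]^2.
Substituting the known concentrations and solving, log [V^3+(aq)] = −2.189 and [V^3+(aq)] = 0.0065 M.

0.0065 M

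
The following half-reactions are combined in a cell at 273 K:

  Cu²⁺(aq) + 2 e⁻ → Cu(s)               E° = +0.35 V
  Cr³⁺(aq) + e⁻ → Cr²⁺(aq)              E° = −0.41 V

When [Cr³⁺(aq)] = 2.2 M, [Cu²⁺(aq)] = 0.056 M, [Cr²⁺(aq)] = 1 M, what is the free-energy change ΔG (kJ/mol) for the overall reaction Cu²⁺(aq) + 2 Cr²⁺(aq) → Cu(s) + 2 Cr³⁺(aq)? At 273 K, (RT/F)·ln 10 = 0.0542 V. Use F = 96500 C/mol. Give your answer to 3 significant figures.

−137 kJ/mol

The standard cell potential is +0.35 − (−0.41) = +0.76 V, with n = 2 electrons in the balanced equation.
Q = [Cr³⁺(aq)]^2 / ([Cu²⁺(aq)]·[Cr²⁺(aq)]^2) = 86.4, so log Q = 1.937 and E = +0.76 − (0.0542/2)(1.937) = +0.7075 V.
Then ΔG = −nFE = −2 × 96500 × +0.7075 J/mol = −137 kJ/mol.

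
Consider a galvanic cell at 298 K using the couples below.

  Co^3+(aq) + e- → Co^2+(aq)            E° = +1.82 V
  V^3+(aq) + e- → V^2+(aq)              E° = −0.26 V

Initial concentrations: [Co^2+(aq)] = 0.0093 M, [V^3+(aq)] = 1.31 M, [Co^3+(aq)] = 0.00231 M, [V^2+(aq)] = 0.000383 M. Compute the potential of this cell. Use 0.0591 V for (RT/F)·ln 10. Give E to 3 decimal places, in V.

+1.835 V

Co³⁺/Co²⁺ is reduced (cathode, E° = +1.82 V) and V³⁺/V²⁺ is oxidized (anode).
E°cell = +1.82 − (−0.26) = +2.08 V, with n = 1 electron transferred.
For the overall reaction Co^3+(aq) + V^2+(aq) → Co^2+(aq) + V^3+(aq), Q = ([Co^2+(aq)]·[V^3+(aq)]) / ([Co^3+(aq)]·[V^2+(aq)]) = 1.38×10^4, giving log Q = 4.139.
E = E° − (0.0591/n)·log Q = +2.08 − (0.0591/1)(4.139) = +1.835 V.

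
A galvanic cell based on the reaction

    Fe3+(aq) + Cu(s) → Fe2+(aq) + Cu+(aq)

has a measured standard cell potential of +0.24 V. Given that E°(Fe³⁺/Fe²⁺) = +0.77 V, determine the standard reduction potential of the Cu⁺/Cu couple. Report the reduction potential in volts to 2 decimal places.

In the reaction as written the Fe³⁺/Fe²⁺ couple is reduced (cathode) and Cu⁺/Cu is oxidized (anode), so E°cell = E°(Fe³⁺/Fe²⁺) − E°(Cu⁺/Cu).
E°(Cu⁺/Cu) = E°(cathode) − E°cell = +0.77 − (+0.24) = +0.53 V.

+0.53 V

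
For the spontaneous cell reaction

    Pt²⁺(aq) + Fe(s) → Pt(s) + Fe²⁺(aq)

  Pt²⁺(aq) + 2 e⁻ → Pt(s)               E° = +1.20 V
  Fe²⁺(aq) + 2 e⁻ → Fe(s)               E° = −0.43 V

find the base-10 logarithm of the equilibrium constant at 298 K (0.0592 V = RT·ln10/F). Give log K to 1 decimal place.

log K = 55.1

The Pt²⁺/Pt couple is reduced (cathode); E°cell = +1.20 − (−0.43) = +1.63 V with n = 2.
At equilibrium E = 0, so log K = nE°cell / 0.0592 = (2)(+1.63) / 0.0592 = 55.1.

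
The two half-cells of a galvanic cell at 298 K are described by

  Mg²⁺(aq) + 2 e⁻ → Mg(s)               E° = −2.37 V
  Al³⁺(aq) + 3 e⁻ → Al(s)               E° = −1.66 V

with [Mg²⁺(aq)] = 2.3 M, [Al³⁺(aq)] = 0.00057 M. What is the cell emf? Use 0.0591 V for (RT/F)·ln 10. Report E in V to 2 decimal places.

+0.64 V

Since E°(Al³⁺/Al) > E°(Mg²⁺/Mg), Al³⁺/Al serves as the cathode.
E°cell = −1.66 − (−2.37) = +0.71 V, with n = 6 electrons transferred.
For the overall reaction 2 Al³⁺(aq) + 3 Mg(s) → 2 Al(s) + 3 Mg²⁺(aq), Q = [Mg²⁺(aq)]^3 / [Al³⁺(aq)]^2 = 3.74×10^7, giving log Q = 7.573.
Applying E = E° − (RT ln10/nF)·log Q gives +0.71 − (0.0591/6)(7.573) = +0.64 V.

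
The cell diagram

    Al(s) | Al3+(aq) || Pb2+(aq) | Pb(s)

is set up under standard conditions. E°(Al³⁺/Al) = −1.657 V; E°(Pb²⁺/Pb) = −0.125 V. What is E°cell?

+1.532 V

By convention the left-hand electrode in cell notation is the anode (oxidation) and the right-hand electrode is the cathode (reduction).
E°cell = E°(right) − E°(left) = −0.125 − (−1.657) = +1.532 V.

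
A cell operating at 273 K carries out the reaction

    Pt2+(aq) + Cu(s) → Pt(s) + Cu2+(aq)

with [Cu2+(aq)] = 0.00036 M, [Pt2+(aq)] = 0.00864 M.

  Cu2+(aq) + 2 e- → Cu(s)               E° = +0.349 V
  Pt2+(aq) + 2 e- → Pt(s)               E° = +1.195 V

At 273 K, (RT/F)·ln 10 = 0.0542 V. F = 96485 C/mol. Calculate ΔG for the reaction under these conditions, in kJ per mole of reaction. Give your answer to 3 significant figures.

With Pt²⁺/Pt reduced at the cathode, E°cell = +1.195 − (+0.349) = +0.846 V and n = 2.
Q = [Cu2+(aq)] / [Pt2+(aq)] = 0.0417, so log Q = −1.380 and E = +0.846 − (0.0542/2)(−1.380) = +0.8834 V.
ΔG = −nFE = −(2)(96485)(+0.8834) J/mol = −170 kJ/mol.

−170 kJ/mol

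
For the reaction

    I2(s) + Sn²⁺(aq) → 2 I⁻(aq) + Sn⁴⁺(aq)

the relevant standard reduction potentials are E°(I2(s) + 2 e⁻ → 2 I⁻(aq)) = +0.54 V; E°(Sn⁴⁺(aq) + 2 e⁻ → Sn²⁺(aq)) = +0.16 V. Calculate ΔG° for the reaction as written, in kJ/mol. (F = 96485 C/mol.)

In the reaction as written I2(s) is reduced, so the I₂/I⁻ couple is the cathode and Sn⁴⁺/Sn²⁺ is the anode.
E°cell = +0.54 − (+0.16) = +0.38 V; balancing electrons gives n = 2.
ΔG° = −nFE°cell = −(2)(96485)(+0.38) J/mol = −73.3 kJ/mol.

−73.3 kJ/mol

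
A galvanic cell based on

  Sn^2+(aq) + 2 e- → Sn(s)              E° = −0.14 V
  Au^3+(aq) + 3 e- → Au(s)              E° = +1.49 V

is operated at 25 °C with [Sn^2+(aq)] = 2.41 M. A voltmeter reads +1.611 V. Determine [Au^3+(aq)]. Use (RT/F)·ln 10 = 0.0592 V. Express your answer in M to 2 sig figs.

Au³⁺/Au is the cathode (higher E°); E°cell = +1.49 − (−0.14) = +1.63 V with n = 6.
Since E = E° − (0.0592/n)·log Q, log Q = n(E° − E)/0.0592 = 1.926.
The balanced reaction is 2 Au^3+(aq) + 3 Sn(s) → 2 Au(s) + 3 Sn^2+(aq), so Q = [Sn^2+(aq)]^3 / [Au^3+(aq)]^2.
Isolating [Au^3+(aq)] in Q = 10^{1.926} yields log [Au^3+(aq)] = −0.390, i.e. 0.41 M.

0.41 M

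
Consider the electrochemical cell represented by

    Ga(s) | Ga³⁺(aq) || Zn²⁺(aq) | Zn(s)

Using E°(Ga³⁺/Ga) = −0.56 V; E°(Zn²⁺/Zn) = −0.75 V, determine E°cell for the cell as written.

By convention the left-hand electrode in cell notation is the anode (oxidation) and the right-hand electrode is the cathode (reduction).
E°cell = E°(right) − E°(left) = −0.75 − (−0.56) = −0.19 V.
The negative sign shows that, as written, the cell would require an external voltage to drive the reaction.

−0.19 V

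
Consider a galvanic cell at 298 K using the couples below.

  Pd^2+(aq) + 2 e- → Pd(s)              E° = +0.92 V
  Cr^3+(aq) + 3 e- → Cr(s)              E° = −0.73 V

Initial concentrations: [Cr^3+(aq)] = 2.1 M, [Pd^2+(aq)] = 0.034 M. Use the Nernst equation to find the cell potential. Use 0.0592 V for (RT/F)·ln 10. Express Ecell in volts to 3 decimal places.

The Pd²⁺/Pd couple has the more positive E°, so it is the cathode; Cr³⁺/Cr is the anode.
The standard potential is +0.92 − (−0.73) = +1.65 V and the balanced reaction transfers n = 6 electrons.
For the overall reaction 3 Pd^2+(aq) + 2 Cr(s) → 3 Pd(s) + 2 Cr^3+(aq), Q = [Cr^3+(aq)]^2 / [Pd^2+(aq)]^3 = 1.12×10^5, giving log Q = 5.050.
Applying E = E° − (RT ln10/nF)·log Q gives +1.65 − (0.0592/6)(5.050) = +1.600 V.

+1.600 V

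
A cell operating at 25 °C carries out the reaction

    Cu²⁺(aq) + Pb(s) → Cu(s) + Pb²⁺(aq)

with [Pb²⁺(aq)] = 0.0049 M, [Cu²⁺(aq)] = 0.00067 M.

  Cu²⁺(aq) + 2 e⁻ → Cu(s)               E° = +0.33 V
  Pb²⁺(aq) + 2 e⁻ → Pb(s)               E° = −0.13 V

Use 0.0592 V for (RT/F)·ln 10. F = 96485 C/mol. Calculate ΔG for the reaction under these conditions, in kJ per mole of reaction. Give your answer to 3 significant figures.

E°cell = +0.33 − (−0.13) = +0.46 V; the balanced reaction transfers n = 2 electrons.
The reaction quotient is [Pb²⁺(aq)] / [Cu²⁺(aq)] = 7.31; by Nernst, E = +0.46 − (0.0592/2)(0.864) = +0.4344 V.
Then ΔG = −nFE = −2 × 96485 × +0.4344 J/mol = −83.8 kJ/mol.

−83.8 kJ/mol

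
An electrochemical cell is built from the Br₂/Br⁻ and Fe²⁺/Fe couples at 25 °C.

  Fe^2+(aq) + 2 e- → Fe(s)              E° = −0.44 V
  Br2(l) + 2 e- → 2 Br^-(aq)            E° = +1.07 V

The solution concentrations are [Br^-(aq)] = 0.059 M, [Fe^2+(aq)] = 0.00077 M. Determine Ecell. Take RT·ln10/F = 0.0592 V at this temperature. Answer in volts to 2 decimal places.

Since E°(Br₂/Br⁻) > E°(Fe²⁺/Fe), Br₂/Br⁻ serves as the cathode.
E°cell = E°cat − E°an = +1.07 − (−0.44) = +1.51 V; n = 2.
Balancing gives Br2(l) + Fe(s) → 2 Br^-(aq) + Fe^2+(aq); hence Q = [Br^-(aq)]^2·[Fe^2+(aq)] = 2.68×10^−6 (log Q = −5.572).
Applying E = E° − (RT ln10/nF)·log Q gives +1.51 − (0.0592/2)(−5.572) = +1.67 V.

+1.67 V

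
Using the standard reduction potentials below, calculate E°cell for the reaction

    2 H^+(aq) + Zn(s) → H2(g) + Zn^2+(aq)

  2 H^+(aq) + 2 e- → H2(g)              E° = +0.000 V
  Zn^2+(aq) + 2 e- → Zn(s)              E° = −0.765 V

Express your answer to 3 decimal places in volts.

In the reaction as written, H^+(aq) is reduced (cathode) and Zn^2+(aq) is produced by oxidation at the anode.
E°cell = E°(cathode) − E°(anode) = +0.000 − (−0.765) = +0.765 V.

+0.765 V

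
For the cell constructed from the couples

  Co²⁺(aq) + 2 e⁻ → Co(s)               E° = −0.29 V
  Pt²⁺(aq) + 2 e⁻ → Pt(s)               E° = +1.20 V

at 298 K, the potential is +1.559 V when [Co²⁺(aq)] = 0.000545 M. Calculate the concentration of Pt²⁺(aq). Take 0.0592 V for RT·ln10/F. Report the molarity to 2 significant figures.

Pt²⁺/Pt is the cathode (higher E°); E°cell = +1.20 − (−0.29) = +1.49 V with n = 2.
Since E = E° − (0.0592/n)·log Q, log Q = n(E° − E)/0.0592 = −2.331.
Balancing electrons gives Pt²⁺(aq) + Co(s) → Pt(s) + Co²⁺(aq); thus Q = [Co²⁺(aq)] / [Pt²⁺(aq)].
Substituting the known concentrations and solving, log [Pt²⁺(aq)] = −0.933 and [Pt²⁺(aq)] = 0.12 M.

0.12 M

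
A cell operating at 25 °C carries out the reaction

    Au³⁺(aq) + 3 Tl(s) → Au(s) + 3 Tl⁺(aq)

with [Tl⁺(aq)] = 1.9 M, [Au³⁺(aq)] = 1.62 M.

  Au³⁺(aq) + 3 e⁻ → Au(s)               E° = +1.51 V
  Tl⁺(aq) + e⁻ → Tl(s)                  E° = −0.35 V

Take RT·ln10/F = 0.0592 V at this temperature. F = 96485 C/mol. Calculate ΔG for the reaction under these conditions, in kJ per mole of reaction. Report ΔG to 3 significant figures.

With Au³⁺/Au reduced at the cathode, E°cell = +1.51 − (−0.35) = +1.86 V and n = 3.
The reaction quotient is [Tl⁺(aq)]^3 / [Au³⁺(aq)] = 4.23; by Nernst, E = +1.86 − (0.0592/3)(0.627) = +1.8476 V.
Finally ΔG = −nFE = −(3)(96485 C/mol)(+1.8476 V) = −535 kJ/mol.

−535 kJ/mol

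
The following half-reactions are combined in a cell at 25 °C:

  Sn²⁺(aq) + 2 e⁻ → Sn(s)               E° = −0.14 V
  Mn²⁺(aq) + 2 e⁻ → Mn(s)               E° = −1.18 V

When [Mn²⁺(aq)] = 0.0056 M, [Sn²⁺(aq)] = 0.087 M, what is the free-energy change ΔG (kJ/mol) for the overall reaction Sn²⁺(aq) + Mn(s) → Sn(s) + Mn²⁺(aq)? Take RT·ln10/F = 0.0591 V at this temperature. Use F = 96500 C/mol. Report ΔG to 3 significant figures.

The standard cell potential is −0.14 − (−1.18) = +1.04 V, with n = 2 electrons in the balanced equation.
The reaction quotient is [Mn²⁺(aq)] / [Sn²⁺(aq)] = 0.0644; by Nernst, E = +1.04 − (0.0591/2)(−1.191) = +1.0752 V.
Finally ΔG = −nFE = −(2)(96500 C/mol)(+1.0752 V) = −208 kJ/mol.

−208 kJ/mol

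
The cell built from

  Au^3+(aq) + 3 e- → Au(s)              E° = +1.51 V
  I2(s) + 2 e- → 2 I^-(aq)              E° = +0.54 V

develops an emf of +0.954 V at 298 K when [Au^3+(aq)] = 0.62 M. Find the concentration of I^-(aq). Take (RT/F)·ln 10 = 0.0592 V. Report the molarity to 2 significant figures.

0.63 M

Au³⁺/Au is the cathode (higher E°); E°cell = +1.51 − (+0.54) = +0.97 V with n = 6.
Since E = E° − (0.0592/n)·log Q, log Q = n(E° − E)/0.0592 = 1.622.
Balancing electrons gives 2 Au^3+(aq) + 6 I^-(aq) → 2 Au(s) + 3 I2(s); thus Q = 1 / ([Au^3+(aq)]^2·[I^-(aq)]^6).
Isolating [I^-(aq)] in Q = 10^{1.622} yields log [I^-(aq)] = −0.201, i.e. 0.63 M.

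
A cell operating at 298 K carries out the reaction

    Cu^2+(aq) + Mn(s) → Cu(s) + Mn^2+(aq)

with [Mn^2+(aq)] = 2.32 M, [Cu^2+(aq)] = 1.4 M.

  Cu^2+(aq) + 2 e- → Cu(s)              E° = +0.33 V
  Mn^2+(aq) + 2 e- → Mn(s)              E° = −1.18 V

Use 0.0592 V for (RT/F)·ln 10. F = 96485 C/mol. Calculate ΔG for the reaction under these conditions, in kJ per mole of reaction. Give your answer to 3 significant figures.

E°cell = +0.33 − (−1.18) = +1.51 V; the balanced reaction transfers n = 2 electrons.
Here Q = [Mn^2+(aq)] / [Cu^2+(aq)] = 1.66 (log Q = 0.219), giving E = +1.51 − (0.0592/2)·(0.219) = +1.5035 V.
ΔG = −nFE = −(2)(96485)(+1.5035) J/mol = −290 kJ/mol.

−290 kJ/mol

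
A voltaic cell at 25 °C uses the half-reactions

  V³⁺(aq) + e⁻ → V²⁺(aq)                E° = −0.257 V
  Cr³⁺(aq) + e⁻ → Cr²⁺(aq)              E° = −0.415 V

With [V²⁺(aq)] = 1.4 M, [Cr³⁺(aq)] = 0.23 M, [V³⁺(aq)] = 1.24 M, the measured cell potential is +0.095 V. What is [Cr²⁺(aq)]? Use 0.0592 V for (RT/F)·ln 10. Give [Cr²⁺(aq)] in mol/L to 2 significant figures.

0.022 M

V³⁺/V²⁺ is the cathode (higher E°); E°cell = −0.257 − (−0.415) = +0.158 V with n = 1.
From the Nernst equation, log Q = n(E° − E)/0.0592 = 1·(+0.158 − (+0.095))/0.0592 = 1.064.
Balancing electrons gives V³⁺(aq) + Cr²⁺(aq) → V²⁺(aq) + Cr³⁺(aq); thus Q = ([V²⁺(aq)]·[Cr³⁺(aq)]) / ([V³⁺(aq)]·[Cr²⁺(aq)]).
Substituting the known concentrations and solving, log [Cr²⁺(aq)] = −1.650 and [Cr²⁺(aq)] = 0.022 M.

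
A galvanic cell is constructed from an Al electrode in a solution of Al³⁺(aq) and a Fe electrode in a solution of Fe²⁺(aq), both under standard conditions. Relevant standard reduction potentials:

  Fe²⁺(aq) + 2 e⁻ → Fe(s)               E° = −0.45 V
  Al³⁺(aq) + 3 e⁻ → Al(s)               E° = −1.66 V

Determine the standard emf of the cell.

+1.21 V

Of the two couples in this cell, the one with the more positive reduction potential is reduced at the cathode: here that is Fe²⁺/Fe (−0.45 V); Al³⁺/Al (−1.66 V) is the anode.
E°cell = E°(cathode) − E°(anode) = −0.45 − (−1.66) = +1.21 V.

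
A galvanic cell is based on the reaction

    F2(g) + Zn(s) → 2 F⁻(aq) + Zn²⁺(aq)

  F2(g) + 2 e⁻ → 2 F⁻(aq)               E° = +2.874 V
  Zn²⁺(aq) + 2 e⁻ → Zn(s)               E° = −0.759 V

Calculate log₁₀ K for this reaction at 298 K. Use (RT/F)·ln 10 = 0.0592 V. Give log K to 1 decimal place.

The F₂/F⁻ couple is reduced (cathode); E°cell = +2.874 − (−0.759) = +3.633 V with n = 2.
At equilibrium E = 0, so log K = nE°cell / 0.0592 = (2)(+3.633) / 0.0592 = 122.7.

log K = 122.7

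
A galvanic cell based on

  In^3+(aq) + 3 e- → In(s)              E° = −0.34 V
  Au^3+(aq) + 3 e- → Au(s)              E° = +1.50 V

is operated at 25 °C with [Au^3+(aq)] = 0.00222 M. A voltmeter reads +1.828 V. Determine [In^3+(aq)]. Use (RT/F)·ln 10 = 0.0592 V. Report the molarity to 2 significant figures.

0.0090 M

Au³⁺/Au is the cathode (higher E°); E°cell = +1.50 − (−0.34) = +1.84 V with n = 3.
Since E = E° − (0.0592/n)·log Q, log Q = n(E° − E)/0.0592 = 0.608.
Balancing electrons gives Au^3+(aq) + In(s) → Au(s) + In^3+(aq); thus Q = [In^3+(aq)] / [Au^3+(aq)].
Isolating [In^3+(aq)] in Q = 10^{0.608} yields log [In^3+(aq)] = −2.046, i.e. 0.0090 M.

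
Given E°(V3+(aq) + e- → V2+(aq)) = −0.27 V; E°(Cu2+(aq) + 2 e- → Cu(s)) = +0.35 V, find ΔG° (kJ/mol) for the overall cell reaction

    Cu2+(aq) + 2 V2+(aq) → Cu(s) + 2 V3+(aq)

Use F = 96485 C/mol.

−120 kJ/mol

In the reaction as written Cu2+(aq) is reduced, so the Cu²⁺/Cu couple is the cathode and V³⁺/V²⁺ is the anode.
E°cell = +0.35 − (−0.27) = +0.62 V; balancing electrons gives n = 2.
ΔG° = −nFE°cell = −(2)(96485)(+0.62) J/mol = −120 kJ/mol.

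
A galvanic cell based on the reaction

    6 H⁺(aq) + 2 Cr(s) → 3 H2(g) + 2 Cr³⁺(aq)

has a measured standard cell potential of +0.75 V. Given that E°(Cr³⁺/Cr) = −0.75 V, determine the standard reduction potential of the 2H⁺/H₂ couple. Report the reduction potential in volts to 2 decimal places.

In the reaction as written the 2H⁺/H₂ couple is reduced (cathode) and Cr³⁺/Cr is oxidized (anode), so E°cell = E°(2H⁺/H₂) − E°(Cr³⁺/Cr).
E°(2H⁺/H₂) = E°cell + E°(anode) = +0.75 + (−0.75) = +0.00 V.

+0.00 V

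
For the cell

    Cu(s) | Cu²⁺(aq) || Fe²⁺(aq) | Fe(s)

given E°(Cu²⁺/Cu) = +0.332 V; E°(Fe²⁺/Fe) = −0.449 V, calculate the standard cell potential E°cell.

By convention the left-hand electrode in cell notation is the anode (oxidation) and the right-hand electrode is the cathode (reduction).
E°cell = E°(right) − E°(left) = −0.449 − (+0.332) = −0.781 V.
The negative sign shows that, as written, the cell would require an external voltage to drive the reaction.

−0.781 V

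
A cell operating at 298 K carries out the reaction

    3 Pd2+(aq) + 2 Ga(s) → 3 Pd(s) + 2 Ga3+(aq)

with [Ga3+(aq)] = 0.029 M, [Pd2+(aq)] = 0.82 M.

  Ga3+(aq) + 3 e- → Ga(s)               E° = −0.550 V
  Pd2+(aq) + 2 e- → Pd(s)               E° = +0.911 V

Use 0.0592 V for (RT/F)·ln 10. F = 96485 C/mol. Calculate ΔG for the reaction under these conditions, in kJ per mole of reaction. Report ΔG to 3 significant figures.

E°cell = +0.911 − (−0.550) = +1.461 V; the balanced reaction transfers n = 6 electrons.
Here Q = [Ga3+(aq)]^2 / [Pd2+(aq)]^3 = 0.00153 (log Q = −2.817), giving E = +1.461 − (0.0592/6)·(−2.817) = +1.4888 V.
Then ΔG = −nFE = −6 × 96485 × +1.4888 J/mol = −862 kJ/mol.

−862 kJ/mol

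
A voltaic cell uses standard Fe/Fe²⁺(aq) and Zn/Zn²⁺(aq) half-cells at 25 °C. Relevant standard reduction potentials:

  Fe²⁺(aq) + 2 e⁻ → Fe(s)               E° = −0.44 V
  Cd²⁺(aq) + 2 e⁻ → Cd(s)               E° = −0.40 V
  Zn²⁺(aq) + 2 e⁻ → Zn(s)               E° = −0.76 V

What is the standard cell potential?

The Fe²⁺/Fe couple has the higher E°, so Fe ion is reduced (cathode) and Zn is oxidized (anode).
E°cell = E°(cathode) − E°(anode) = −0.44 − (−0.76) = +0.32 V.

+0.32 V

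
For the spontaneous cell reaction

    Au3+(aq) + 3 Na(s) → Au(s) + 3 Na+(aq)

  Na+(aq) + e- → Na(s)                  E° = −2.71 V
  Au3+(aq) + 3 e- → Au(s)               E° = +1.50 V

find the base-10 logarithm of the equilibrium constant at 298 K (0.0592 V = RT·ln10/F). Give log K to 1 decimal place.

log K = 213.3

The Au³⁺/Au couple is reduced (cathode); E°cell = +1.50 − (−2.71) = +4.21 V with n = 3.
At equilibrium E = 0, so log K = nE°cell / 0.0592 = (3)(+4.21) / 0.0592 = 213.3.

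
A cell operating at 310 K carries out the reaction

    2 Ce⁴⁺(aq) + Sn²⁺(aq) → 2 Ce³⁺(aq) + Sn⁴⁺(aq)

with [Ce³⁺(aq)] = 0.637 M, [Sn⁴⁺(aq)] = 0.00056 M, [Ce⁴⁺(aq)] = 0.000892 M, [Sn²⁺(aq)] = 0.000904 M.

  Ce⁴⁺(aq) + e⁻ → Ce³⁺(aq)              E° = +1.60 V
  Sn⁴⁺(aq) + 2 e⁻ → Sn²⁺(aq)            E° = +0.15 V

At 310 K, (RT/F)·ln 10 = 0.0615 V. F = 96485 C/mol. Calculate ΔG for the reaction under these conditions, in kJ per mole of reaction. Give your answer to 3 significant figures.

E°cell = +1.60 − (+0.15) = +1.45 V; the balanced reaction transfers n = 2 electrons.
The reaction quotient is ([Ce³⁺(aq)]^2·[Sn⁴⁺(aq)]) / ([Ce⁴⁺(aq)]^2·[Sn²⁺(aq)]) = 3.16×10^5; by Nernst, E = +1.45 − (0.0615/2)(5.500) = +1.2809 V.
Finally ΔG = −nFE = −(2)(96485 C/mol)(+1.2809 V) = −247 kJ/mol.

−247 kJ/mol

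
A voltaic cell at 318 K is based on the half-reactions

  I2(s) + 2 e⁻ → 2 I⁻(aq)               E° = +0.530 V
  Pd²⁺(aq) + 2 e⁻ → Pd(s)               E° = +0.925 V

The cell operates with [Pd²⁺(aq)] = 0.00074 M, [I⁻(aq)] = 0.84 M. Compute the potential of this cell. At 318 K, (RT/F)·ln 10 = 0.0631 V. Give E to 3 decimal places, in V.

+0.291 V

Since E°(Pd²⁺/Pd) > E°(I₂/I⁻), Pd²⁺/Pd serves as the cathode.
E°cell = E°cat − E°an = +0.925 − (+0.530) = +0.395 V; n = 2.
The balanced reaction is Pd²⁺(aq) + 2 I⁻(aq) → Pd(s) + I2(s), so Q = 1 / ([Pd²⁺(aq)]·[I⁻(aq)]^2) = 1.92×10^3 and log Q = 3.282.
Applying E = E° − (RT ln10/nF)·log Q gives +0.395 − (0.0631/2)(3.282) = +0.291 V.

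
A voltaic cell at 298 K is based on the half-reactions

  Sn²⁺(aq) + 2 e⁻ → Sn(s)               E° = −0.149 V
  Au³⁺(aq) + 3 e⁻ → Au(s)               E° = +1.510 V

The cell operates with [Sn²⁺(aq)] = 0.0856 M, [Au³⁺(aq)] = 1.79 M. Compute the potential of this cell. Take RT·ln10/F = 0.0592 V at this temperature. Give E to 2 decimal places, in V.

The Au³⁺/Au couple has the more positive E°, so it is the cathode; Sn²⁺/Sn is the anode.
E°cell = E°cat − E°an = +1.510 − (−0.149) = +1.659 V; n = 6.
The balanced reaction is 2 Au³⁺(aq) + 3 Sn(s) → 2 Au(s) + 3 Sn²⁺(aq), so Q = [Sn²⁺(aq)]^3 / [Au³⁺(aq)]^2 = 0.000196 and log Q = −3.708.
By the Nernst equation, E = +1.659 − (0.0592/6)·(−3.708) = +1.70 V.

+1.70 V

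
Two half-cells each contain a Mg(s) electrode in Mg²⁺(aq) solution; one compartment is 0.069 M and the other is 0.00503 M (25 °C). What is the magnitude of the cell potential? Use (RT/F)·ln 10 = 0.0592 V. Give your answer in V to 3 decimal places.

0.034 V

For a concentration cell E°cell = 0, since both electrodes use the same couple.
The compartment with the higher Mg²⁺(aq) concentration (0.069 M) acts as the cathode; ions are reduced there and produced at the dilute (0.00503 M) anode.
With n = 2, Ecell = −(0.0592/2)·log([dilute]/[conc]) = −(0.0592/2)·log(0.00503/0.069) = +0.034 V.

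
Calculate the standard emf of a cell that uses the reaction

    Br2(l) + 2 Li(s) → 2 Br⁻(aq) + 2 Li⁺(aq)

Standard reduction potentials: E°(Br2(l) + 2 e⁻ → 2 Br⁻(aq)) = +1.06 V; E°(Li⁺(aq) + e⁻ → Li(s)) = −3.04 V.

In the reaction as written, Br2(l) is reduced (cathode) and Li⁺(aq) is produced by oxidation at the anode.
E°cell = E°(cathode) − E°(anode) = +1.06 − (−3.04) = +4.10 V.

+4.10 V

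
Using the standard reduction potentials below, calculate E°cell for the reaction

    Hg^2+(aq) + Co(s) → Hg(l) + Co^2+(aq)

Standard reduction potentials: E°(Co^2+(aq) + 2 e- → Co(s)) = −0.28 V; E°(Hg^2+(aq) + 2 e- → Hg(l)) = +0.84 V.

In the reaction as written, Hg^2+(aq) is reduced (cathode) and Co^2+(aq) is produced by oxidation at the anode.
E°cell = E°(cathode) − E°(anode) = +0.84 − (−0.28) = +1.12 V.
The positive value indicates the reaction is spontaneous as written.

+1.12 V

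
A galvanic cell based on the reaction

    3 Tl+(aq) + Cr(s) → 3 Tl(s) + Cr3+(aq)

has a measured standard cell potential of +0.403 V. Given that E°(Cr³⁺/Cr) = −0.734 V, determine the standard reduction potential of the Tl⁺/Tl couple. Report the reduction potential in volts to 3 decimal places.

−0.331 V

In the reaction as written the Tl⁺/Tl couple is reduced (cathode) and Cr³⁺/Cr is oxidized (anode), so E°cell = E°(Tl⁺/Tl) − E°(Cr³⁺/Cr).
E°(Tl⁺/Tl) = E°cell + E°(anode) = +0.403 + (−0.734) = −0.331 V.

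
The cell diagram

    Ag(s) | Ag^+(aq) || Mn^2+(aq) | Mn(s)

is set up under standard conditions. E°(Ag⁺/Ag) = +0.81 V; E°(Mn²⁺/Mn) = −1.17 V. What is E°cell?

By convention the left-hand electrode in cell notation is the anode (oxidation) and the right-hand electrode is the cathode (reduction).
E°cell = E°(right) − E°(left) = −1.17 − (+0.81) = −1.98 V.
The negative sign shows that, as written, the cell would require an external voltage to drive the reaction.

−1.98 V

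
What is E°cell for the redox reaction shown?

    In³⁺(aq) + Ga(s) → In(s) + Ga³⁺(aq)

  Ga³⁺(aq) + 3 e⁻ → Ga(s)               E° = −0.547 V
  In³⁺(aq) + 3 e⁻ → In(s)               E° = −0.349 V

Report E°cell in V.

In³⁺(aq) gains electrons, so the In³⁺/In couple is the cathode; the Ga³⁺/Ga couple is the anode.
E°cell = E°(cathode) − E°(anode) = −0.349 − (−0.547) = +0.198 V.

+0.198 V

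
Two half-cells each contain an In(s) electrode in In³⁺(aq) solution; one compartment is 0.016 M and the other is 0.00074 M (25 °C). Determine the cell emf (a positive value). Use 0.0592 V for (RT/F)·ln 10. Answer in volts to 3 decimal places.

0.026 V

For a concentration cell E°cell = 0, since both electrodes use the same couple.
The compartment with the higher In³⁺(aq) concentration (0.016 M) acts as the cathode; ions are reduced there and produced at the dilute (0.00074 M) anode.
With n = 3, Ecell = −(0.0592/3)·log([dilute]/[conc]) = −(0.0592/3)·log(0.00074/0.016) = +0.026 V.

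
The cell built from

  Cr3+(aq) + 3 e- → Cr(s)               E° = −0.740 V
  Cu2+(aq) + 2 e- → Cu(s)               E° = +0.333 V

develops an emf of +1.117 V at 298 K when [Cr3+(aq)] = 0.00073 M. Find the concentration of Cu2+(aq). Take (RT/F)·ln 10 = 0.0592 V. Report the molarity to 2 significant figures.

0.25 M

The Cu²⁺/Cu couple has the larger reduction potential, so it is the cathode: E°cell = +0.333 − (−0.740) = +1.073 V and n = 6.
Since E = E° − (0.0592/n)·log Q, log Q = n(E° − E)/0.0592 = −4.459.
The balanced reaction is 3 Cu2+(aq) + 2 Cr(s) → 3 Cu(s) + 2 Cr3+(aq), so Q = [Cr3+(aq)]^2 / [Cu2+(aq)]^3.
Solving for the unknown gives log [Cu2+(aq)] = −0.605, so [Cu2+(aq)] ≈ 0.25 M.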